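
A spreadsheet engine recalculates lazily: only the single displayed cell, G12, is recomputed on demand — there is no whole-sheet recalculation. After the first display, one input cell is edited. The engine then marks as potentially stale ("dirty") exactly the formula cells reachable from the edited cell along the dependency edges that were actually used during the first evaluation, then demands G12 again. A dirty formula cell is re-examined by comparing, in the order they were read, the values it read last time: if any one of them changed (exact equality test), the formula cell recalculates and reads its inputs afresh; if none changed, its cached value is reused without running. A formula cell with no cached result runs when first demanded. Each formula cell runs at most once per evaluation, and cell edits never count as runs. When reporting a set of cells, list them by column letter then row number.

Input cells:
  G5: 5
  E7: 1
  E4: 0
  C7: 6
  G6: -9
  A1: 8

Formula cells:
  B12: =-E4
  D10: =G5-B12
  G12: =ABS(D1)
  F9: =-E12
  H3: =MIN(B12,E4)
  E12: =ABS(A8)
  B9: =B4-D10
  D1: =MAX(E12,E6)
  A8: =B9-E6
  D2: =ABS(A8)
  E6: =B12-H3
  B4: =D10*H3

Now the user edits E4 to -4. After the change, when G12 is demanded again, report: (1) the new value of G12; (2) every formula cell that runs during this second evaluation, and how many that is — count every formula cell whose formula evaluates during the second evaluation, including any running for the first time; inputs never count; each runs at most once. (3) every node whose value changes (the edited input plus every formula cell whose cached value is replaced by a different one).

New value of G12: 13.
Formula cells that run: A8, B4, B9, B12, D1, D10, E6, E12, G12, H3 — 10 in total.
Values that change: A8, B4, B12, D1, D10, E4, E6, E12, G12, H3.

First evaluation (everything demanded from the output):
  B12 = -(0) = 0
  D10 = 5 - 0 = 5
  H3 = MIN(0, 0) = 0
  B4 = 5 * 0 = 0
  B9 = 0 - 5 = -5
  E6 = 0 - 0 = 0
  A8 = -5 - 0 = -5
  E12 = ABS(-5) = 5
  D1 = MAX(5, 0) = 5
  G12 = ABS(5) = 5

Propagation after the edit:
  B12: runs — E4 0->-4; result 4.
  D10: runs — B12 0->4; result 1.
  H3: runs — B12 0->4; E4 0->-4; result -4.
  B4: runs — D10 5->1; H3 0->-4; result -4.
  B9: runs — B4 0->-4; D10 5->1; result -5 (same value as before).
  E6: runs — B12 0->4; H3 0->-4; result 8.
  A8: runs — E6 0->8; result -13.
  E12: runs — A8 -5->-13; result 13.
  D1: runs — E12 5->13; E6 0->8; result 13.
  G12: runs — D1 5->13; result 13.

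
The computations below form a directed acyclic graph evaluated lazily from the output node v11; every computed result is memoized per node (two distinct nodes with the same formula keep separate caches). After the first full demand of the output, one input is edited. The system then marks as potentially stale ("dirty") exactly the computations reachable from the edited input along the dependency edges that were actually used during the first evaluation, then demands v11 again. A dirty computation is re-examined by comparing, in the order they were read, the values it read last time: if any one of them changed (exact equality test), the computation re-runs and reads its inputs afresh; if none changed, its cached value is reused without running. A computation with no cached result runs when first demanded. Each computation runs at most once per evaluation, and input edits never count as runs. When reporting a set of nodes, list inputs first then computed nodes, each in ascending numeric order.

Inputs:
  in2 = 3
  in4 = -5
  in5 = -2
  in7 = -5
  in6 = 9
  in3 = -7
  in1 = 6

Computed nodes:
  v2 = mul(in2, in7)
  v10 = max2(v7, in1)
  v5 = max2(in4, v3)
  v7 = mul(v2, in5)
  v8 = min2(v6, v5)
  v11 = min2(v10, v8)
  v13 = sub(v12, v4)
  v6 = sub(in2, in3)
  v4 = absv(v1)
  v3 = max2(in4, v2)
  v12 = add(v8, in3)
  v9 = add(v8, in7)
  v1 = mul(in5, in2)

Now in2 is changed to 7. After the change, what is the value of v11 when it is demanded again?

First demand of the output computes:
  v2 = mul(3, -5) = -15
  v3 = max2(-5, -15) = -5
  v5 = max2(-5, -5) = -5
  v6 = sub(3, -7) = 10
  v7 = mul(-15, -2) = 30
  v8 = min2(10, -5) = -5
  v10 = max2(30, 6) = 30
  v11 = min2(30, -5) = -5

After the edit, cleaning proceeds:
  v2: a read changed (in2 3->7) — executes, giving -35.
  v3: a read changed (v2 -15->-35) — executes, giving -5 — identical to its old value.
  v5: dirty, but its reads are unchanged (in4 unchanged, v3 unchanged); cached -5 stands.
  v6: a read changed (in2 3->7) — executes, giving 14.
  v7: a read changed (v2 -15->-35) — executes, giving 70.
  v8: a read changed (v6 10->14) — executes, giving -5 — identical to its old value.
  v10: a read changed (v7 30->70) — executes, giving 70.
  v11: a read changed (v10 30->70) — executes, giving -5 — identical to its old value.

Note where the cutoff bites: v5 is checked, finds nothing changed, and keeps its cache.

Demanding v11 again yields -5.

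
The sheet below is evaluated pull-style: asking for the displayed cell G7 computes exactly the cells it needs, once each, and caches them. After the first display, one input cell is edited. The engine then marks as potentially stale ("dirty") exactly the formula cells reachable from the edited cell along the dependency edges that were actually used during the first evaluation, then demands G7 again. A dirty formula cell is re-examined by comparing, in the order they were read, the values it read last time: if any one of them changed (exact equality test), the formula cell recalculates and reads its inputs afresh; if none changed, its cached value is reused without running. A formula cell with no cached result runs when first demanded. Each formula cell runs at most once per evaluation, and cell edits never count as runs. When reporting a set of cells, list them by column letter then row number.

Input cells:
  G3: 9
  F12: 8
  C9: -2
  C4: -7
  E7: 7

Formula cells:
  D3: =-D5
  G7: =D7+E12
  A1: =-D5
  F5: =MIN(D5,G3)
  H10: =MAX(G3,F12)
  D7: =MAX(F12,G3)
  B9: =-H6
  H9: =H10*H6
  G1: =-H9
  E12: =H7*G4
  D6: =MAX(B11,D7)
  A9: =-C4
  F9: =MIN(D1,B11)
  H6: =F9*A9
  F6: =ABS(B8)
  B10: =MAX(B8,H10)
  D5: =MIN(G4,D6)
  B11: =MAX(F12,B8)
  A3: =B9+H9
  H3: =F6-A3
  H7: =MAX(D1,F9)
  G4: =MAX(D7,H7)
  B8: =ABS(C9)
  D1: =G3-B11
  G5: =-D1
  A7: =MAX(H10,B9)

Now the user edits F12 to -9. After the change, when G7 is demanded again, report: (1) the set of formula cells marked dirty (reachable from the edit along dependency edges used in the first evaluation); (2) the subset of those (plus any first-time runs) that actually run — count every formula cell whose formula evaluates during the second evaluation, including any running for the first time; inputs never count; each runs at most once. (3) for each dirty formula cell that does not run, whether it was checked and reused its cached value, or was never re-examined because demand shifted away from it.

The edit dirties: B11, D1, D7, E12, F9, G4, G7, H7.
8 formula cells run: B11, D1, D7, E12, F9, G4, G7, H7.
No dirty formula cell escaped a run.

First demand of the output computes:
  B8 = ABS(-2) = 2
  B11 = MAX(8, 2) = 8
  D1 = 9 - 8 = 1
  D7 = MAX(8, 9) = 9
  F9 = MIN(1, 8) = 1
  H7 = MAX(1, 1) = 1
  G4 = MAX(9, 1) = 9
  E12 = 1 * 9 = 9
  G7 = 9 + 9 = 18

After the edit, cleaning proceeds:
  B11: a read changed (F12 8->-9) — executes, giving 2.
  D1: a read changed (B11 8->2) — executes, giving 7.
  D7: a read changed (F12 8->-9) — executes, giving 9 — identical to its old value.
  F9: a read changed (D1 1->7; B11 8->2) — executes, giving 2.
  H7: a read changed (D1 1->7; F9 1->2) — executes, giving 7.
  G4: a read changed (H7 1->7) — executes, giving 9 — identical to its old value.
  E12: a read changed (H7 1->7) — executes, giving 63.
  G7: a read changed (E12 9->63) — executes, giving 72.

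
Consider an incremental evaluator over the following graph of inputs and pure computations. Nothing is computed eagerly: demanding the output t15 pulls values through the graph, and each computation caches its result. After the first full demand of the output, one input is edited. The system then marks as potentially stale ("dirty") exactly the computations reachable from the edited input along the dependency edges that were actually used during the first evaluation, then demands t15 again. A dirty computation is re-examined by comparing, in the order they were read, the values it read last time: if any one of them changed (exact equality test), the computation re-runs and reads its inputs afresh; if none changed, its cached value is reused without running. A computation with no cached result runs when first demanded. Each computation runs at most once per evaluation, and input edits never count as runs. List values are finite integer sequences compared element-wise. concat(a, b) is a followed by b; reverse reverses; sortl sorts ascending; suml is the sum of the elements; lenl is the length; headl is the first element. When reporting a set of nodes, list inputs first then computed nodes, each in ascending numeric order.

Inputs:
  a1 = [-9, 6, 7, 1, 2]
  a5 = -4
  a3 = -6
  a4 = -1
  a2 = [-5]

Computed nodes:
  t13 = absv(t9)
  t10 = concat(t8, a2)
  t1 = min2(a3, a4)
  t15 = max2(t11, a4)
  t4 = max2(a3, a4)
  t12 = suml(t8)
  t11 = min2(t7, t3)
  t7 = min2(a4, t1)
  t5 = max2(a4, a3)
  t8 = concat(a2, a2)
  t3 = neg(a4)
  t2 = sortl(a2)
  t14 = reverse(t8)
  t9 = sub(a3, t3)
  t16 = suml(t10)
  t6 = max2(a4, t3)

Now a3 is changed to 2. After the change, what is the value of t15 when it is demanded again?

t15 now evaluates to -1.

Initial pass — values computed on the first demand:
  t1 = min2(-6, -1) = -6
  t3 = neg(-1) = 1
  t7 = min2(-1, -6) = -6
  t11 = min2(-6, 1) = -6
  t15 = max2(-6, -1) = -1

Second demand — change propagation:
  t1: re-runs because a3 -6->2; new result -1.
  t7: re-runs because t1 -6->-1; new result -1.
  t11: re-runs because t7 -6->-1; new result -1.
  t15: re-runs because t11 -6->-1; new result -1 (unchanged).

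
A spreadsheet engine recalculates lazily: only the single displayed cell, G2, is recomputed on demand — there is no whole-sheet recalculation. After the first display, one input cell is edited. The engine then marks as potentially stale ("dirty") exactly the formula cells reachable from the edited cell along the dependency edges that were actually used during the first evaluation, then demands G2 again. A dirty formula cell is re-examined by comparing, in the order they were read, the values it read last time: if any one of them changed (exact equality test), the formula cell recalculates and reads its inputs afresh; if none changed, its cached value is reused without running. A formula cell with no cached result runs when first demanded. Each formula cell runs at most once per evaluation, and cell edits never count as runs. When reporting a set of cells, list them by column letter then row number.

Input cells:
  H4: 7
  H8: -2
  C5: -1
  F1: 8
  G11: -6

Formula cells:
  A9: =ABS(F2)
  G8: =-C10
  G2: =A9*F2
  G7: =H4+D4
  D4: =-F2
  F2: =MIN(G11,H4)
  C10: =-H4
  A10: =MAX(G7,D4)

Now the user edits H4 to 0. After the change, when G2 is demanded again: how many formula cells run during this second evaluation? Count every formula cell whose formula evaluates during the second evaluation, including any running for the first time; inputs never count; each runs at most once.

First evaluation (everything demanded from the output):
  F2 = MIN(-6, 7) = -6
  A9 = ABS(-6) = 6
  G2 = 6 * -6 = -36

Propagation after the edit:
  F2: runs — H4 7->0; result -6 (same value as before).
  A9: checked — values it read are unchanged (F2 unchanged); reused cached 6 without running.
  G2: checked — values it read are unchanged (A9 unchanged, F2 unchanged); reused cached -36 without running.

Key observation: the change is absorbed at F2 — it re-runs but produces the same value, and the output's value is unchanged.

Formula cells that run: F2 — 1 in total.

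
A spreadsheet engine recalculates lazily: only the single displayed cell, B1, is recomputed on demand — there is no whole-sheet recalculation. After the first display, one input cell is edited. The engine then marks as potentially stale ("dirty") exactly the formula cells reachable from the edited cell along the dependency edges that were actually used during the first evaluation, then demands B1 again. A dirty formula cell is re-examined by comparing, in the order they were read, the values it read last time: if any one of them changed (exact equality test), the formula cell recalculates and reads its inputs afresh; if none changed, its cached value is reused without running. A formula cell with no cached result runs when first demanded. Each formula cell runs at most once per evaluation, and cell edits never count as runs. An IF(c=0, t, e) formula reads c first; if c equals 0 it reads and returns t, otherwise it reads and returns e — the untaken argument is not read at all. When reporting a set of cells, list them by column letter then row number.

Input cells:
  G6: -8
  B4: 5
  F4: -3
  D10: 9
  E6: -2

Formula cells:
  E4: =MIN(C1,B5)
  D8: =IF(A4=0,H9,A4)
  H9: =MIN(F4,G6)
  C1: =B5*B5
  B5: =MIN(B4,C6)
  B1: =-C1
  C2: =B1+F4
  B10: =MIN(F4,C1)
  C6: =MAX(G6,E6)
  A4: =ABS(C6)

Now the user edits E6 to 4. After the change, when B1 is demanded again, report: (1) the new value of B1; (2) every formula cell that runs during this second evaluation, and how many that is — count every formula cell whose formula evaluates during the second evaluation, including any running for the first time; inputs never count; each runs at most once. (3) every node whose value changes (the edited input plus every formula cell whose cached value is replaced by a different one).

New value of B1: -16.
Formula cells that run: B1, B5, C1, C6 — 4 in total.
Values that change: B1, B5, C1, C6, E6.

First evaluation (everything demanded from the output):
  C6 = MAX(-8, -2) = -2
  B5 = MIN(5, -2) = -2
  C1 = -2 * -2 = 4
  B1 = -(4) = -4

Propagation after the edit:
  C6: runs — E6 -2->4; result 4.
  B5: runs — C6 -2->4; result 4.
  C1: runs — B5 -2->4; B5 -2->4; result 16.
  B1: runs — C1 4->16; result -16.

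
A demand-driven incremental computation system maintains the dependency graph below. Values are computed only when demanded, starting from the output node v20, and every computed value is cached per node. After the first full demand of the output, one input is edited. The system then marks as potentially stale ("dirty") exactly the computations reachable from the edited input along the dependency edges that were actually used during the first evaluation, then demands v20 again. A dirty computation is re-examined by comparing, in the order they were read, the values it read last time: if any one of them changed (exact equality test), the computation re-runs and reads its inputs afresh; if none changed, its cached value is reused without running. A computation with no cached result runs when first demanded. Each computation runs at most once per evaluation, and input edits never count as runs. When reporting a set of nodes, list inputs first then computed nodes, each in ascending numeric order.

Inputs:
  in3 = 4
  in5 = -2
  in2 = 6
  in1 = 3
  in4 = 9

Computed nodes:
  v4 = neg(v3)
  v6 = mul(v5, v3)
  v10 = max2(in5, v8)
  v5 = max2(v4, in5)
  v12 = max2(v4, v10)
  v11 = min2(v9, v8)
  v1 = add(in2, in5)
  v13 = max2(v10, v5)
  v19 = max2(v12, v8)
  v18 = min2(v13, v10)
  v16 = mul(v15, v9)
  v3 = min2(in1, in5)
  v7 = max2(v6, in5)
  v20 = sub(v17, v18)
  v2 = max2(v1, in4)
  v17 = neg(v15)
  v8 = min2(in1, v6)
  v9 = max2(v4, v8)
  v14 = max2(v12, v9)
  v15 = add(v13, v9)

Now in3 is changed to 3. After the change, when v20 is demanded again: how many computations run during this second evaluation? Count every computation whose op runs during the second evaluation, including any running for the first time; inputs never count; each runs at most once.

Computations that run: none — 0 in total.
Key observation: in3 is never demanded by the output, so the edit triggers no recomputation at all.

First evaluation (everything demanded from the output):
  v3 = min2(3, -2) = -2
  v4 = neg(-2) = 2
  v5 = max2(2, -2) = 2
  v6 = mul(2, -2) = -4
  v8 = min2(3, -4) = -4
  v9 = max2(2, -4) = 2
  v10 = max2(-2, -4) = -2
  v13 = max2(-2, 2) = 2
  v15 = add(2, 2) = 4
  v17 = neg(4) = -4
  v18 = min2(2, -2) = -2
  v20 = sub(-4, -2) = -2

Propagation after the edit:
  in3 feeds no computation that the output demands — nothing is marked dirty and nothing runs.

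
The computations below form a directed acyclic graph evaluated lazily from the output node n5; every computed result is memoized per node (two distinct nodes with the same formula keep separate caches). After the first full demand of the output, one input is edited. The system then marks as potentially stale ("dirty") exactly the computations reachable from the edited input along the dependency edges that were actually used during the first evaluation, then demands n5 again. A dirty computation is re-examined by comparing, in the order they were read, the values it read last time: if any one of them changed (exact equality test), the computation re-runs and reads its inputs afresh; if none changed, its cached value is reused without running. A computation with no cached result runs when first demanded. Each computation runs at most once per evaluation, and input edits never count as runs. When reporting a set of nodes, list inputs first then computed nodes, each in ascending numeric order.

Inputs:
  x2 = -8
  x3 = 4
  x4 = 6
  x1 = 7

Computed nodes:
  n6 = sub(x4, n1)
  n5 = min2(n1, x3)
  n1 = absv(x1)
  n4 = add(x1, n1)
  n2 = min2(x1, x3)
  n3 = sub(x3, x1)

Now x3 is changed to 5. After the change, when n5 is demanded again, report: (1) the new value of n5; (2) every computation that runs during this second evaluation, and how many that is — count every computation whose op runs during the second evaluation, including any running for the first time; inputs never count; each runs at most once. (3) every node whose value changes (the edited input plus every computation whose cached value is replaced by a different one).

Demanding n5 again yields 5.
1 computations run: n5.
The nodes whose values change: x3, n5.

First demand of the output computes:
  n1 = absv(7) = 7
  n5 = min2(7, 4) = 4

After the edit, cleaning proceeds:
  n5: a read changed (x3 4->5) — executes, giving 5.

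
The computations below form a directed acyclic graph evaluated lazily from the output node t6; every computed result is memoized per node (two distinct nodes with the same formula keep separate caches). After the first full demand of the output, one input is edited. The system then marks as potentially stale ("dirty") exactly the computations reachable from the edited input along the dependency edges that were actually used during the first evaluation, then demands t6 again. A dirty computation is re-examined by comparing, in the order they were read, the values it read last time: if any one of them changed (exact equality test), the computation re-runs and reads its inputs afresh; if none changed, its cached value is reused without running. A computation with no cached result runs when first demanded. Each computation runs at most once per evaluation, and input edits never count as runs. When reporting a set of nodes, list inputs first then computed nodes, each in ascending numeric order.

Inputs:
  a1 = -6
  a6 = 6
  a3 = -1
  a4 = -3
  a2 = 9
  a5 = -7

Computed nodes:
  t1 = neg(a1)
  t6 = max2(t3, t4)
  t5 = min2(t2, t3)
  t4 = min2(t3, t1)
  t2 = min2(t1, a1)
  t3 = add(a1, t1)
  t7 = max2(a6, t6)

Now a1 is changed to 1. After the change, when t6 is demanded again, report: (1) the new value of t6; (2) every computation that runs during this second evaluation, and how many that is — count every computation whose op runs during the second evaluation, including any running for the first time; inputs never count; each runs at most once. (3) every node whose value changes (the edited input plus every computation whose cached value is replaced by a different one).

Demanding t6 again yields 0.
4 computations run: t1, t3, t4, t6.
The nodes whose values change: a1, t1, t4.

First demand of the output computes:
  t1 = neg(-6) = 6
  t3 = add(-6, 6) = 0
  t4 = min2(0, 6) = 0
  t6 = max2(0, 0) = 0

After the edit, cleaning proceeds:
  t1: a read changed (a1 -6->1) — executes, giving -1.
  t3: a read changed (a1 -6->1; t1 6->-1) — executes, giving 0 — identical to its old value.
  t4: a read changed (t1 6->-1) — executes, giving -1.
  t6: a read changed (t4 0->-1) — executes, giving 0 — identical to its old value.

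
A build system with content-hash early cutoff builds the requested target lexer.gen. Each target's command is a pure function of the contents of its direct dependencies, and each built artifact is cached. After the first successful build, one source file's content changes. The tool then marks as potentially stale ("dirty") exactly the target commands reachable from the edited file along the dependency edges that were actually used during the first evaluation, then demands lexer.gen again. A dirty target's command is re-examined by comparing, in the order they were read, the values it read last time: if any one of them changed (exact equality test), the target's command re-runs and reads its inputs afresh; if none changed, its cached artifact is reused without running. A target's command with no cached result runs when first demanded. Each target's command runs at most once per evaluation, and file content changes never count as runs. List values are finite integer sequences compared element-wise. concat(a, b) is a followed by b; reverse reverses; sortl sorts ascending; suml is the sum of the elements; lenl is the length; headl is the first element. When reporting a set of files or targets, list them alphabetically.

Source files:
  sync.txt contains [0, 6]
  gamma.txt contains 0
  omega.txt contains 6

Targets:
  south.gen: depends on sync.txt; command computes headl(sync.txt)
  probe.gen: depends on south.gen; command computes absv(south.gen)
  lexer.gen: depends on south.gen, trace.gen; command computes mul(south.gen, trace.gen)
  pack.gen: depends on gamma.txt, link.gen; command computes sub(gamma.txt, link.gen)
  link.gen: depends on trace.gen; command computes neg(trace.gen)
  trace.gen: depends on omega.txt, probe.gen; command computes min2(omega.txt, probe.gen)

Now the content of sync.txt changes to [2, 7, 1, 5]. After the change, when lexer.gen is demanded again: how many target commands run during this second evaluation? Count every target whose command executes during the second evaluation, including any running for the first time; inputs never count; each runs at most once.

First evaluation (everything demanded from the output):
  south.gen = headl([0, 6]) = 0
  probe.gen = absv(0) = 0
  trace.gen = min2(6, 0) = 0
  lexer.gen = mul(0, 0) = 0

Propagation after the edit:
  south.gen: runs — sync.txt [0, 6]->[2, 7, 1, 5]; result 2.
  probe.gen: runs — south.gen 0->2; result 2.
  trace.gen: runs — probe.gen 0->2; result 2.
  lexer.gen: runs — south.gen 0->2; trace.gen 0->2; result 4.

Target commands that run: lexer.gen, probe.gen, south.gen, trace.gen — 4 in total.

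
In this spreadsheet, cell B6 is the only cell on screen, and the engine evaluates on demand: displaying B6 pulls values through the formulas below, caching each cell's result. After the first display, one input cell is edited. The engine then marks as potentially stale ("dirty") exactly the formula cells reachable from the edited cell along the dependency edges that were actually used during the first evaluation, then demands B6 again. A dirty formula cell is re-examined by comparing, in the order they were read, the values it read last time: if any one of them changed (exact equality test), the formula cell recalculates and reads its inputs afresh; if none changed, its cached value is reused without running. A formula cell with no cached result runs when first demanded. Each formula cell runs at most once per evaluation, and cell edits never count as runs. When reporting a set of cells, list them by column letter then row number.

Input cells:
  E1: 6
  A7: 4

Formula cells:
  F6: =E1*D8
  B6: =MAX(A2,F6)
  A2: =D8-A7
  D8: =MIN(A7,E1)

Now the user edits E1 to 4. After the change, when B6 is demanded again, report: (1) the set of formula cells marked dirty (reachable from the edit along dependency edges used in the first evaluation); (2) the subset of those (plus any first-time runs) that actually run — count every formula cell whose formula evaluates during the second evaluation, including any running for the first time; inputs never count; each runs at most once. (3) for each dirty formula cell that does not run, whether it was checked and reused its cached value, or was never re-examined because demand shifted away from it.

Dirty set: A2, B6, D8, F6.
Run set: B6, D8, F6 (3 run).
Re-examined without running (cache reused): A2.
The important point: at A2 every value read last time is unchanged, so the dirty flag clears without a run.

Initial pass — values computed on the first demand:
  D8 = MIN(4, 6) = 4
  A2 = 4 - 4 = 0
  F6 = 6 * 4 = 24
  B6 = MAX(0, 24) = 24

Second demand — change propagation:
  D8: re-runs because E1 6->4; new result 4 (unchanged).
  A2: re-examined; everything it read last time is the same (D8 unchanged, A7 unchanged) — cache 0 kept, no run.
  F6: re-runs because E1 6->4; new result 16.
  B6: re-runs because F6 24->16; new result 16.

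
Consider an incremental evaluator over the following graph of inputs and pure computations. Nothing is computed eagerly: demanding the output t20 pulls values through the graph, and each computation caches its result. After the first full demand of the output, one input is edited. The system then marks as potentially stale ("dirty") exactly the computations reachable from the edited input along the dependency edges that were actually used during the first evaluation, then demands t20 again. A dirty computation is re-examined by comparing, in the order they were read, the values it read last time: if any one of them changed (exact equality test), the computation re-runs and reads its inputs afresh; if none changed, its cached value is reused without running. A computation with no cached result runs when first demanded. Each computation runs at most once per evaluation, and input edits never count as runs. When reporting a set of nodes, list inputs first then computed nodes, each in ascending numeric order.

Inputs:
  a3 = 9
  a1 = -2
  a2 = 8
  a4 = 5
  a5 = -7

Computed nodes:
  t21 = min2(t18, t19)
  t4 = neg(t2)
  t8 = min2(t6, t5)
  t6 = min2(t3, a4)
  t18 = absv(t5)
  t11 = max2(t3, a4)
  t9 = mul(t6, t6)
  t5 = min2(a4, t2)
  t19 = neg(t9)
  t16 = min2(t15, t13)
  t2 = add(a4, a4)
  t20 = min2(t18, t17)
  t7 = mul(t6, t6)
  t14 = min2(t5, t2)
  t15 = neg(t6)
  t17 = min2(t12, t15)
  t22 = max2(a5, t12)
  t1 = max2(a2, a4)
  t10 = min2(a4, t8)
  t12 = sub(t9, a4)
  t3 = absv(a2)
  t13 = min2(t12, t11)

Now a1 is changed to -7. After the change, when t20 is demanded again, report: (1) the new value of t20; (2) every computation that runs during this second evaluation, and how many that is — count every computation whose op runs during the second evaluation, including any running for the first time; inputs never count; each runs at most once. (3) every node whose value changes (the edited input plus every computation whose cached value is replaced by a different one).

Initial pass — values computed on the first demand:
  t2 = add(5, 5) = 10
  t3 = absv(8) = 8
  t5 = min2(5, 10) = 5
  t6 = min2(8, 5) = 5
  t9 = mul(5, 5) = 25
  t12 = sub(25, 5) = 20
  t15 = neg(5) = -5
  t17 = min2(20, -5) = -5
  t18 = absv(5) = 5
  t20 = min2(5, -5) = -5

Second demand — change propagation:
  no demanded computation ever read a1, so the edit dirties nothing and nothing runs.

The important point: nothing the output needs ever reads a1, so the edit is invisible to it.

t20 now evaluates to -5.
Run set: none (0 run).
Changed values: a1.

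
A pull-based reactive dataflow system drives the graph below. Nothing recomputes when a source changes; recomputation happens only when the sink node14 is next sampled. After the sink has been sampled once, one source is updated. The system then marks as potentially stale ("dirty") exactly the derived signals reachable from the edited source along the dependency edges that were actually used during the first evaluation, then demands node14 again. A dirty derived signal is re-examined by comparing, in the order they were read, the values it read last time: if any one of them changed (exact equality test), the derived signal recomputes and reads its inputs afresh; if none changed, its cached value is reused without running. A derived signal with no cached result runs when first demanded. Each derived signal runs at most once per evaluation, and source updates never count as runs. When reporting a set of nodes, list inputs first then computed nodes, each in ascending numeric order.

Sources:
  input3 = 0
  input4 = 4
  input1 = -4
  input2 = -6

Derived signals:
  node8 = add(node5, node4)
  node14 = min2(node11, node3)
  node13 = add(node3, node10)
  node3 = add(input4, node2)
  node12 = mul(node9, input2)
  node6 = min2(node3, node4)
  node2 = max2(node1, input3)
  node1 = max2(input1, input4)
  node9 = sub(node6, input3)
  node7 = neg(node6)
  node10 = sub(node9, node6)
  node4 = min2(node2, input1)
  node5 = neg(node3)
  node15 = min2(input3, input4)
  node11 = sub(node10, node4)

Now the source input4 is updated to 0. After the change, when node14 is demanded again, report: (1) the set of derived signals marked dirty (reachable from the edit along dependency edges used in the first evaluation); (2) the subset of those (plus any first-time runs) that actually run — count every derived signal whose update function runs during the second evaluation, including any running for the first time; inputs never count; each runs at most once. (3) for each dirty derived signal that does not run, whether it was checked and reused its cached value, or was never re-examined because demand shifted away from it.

Marked dirty: node1, node2, node3, node4, node6, node9, node10, node11, node14.
Derived signals that run: node1, node2, node3, node4, node6, node14 — 6 in total.
Checked but reused from cache: node9, node10, node11.
Key observation: the cutoff stops propagation at node9 — its inputs' values are unchanged, so it reuses its cache.

First evaluation (everything demanded from the output):
  node1 = max2(-4, 4) = 4
  node2 = max2(4, 0) = 4
  node3 = add(4, 4) = 8
  node4 = min2(4, -4) = -4
  node6 = min2(8, -4) = -4
  node9 = sub(-4, 0) = -4
  node10 = sub(-4, -4) = 0
  node11 = sub(0, -4) = 4
  node14 = min2(4, 8) = 4

Propagation after the edit:
  node1: runs — input4 4->0; result 0.
  node2: runs — node1 4->0; result 0.
  node3: runs — input4 4->0; node2 4->0; result 0.
  node4: runs — node2 4->0; result -4 (same value as before).
  node6: runs — node3 8->0; result -4 (same value as before).
  node9: checked — values it read are unchanged (node6 unchanged, input3 unchanged); reused cached -4 without running.
  node10: checked — values it read are unchanged (node9 unchanged, node6 unchanged); reused cached 0 without running.
  node11: checked — values it read are unchanged (node10 unchanged, node4 unchanged); reused cached 4 without running.
  node14: runs — node3 8->0; result 0.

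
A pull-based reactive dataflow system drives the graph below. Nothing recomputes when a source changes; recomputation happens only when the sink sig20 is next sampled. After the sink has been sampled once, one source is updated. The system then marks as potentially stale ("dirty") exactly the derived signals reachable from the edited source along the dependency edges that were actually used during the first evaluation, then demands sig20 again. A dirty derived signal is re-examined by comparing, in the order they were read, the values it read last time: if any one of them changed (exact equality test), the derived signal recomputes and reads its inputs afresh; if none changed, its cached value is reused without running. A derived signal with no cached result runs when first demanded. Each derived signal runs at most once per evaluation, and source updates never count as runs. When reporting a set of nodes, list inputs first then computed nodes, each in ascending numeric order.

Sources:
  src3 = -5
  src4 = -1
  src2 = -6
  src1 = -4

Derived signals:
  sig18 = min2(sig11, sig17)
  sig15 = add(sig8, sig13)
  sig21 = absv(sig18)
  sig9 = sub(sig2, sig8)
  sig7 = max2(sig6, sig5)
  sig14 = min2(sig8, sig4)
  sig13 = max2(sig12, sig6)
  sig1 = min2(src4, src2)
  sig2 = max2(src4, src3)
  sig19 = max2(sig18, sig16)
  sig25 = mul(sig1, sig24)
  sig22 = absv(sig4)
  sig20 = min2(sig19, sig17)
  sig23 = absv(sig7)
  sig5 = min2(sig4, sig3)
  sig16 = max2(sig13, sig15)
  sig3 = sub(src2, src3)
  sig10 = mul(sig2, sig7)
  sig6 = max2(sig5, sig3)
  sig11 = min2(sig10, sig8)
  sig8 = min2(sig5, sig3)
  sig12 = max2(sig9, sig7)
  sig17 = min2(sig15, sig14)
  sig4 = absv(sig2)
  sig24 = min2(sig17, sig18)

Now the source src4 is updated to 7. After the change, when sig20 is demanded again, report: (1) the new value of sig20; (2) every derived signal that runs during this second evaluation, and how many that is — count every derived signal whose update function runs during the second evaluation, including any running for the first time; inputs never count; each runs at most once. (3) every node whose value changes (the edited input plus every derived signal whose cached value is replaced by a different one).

New value of sig20: -1.
Derived signals that run: sig2, sig4, sig5, sig9, sig10, sig11, sig12, sig13, sig14, sig15, sig16, sig17, sig18, sig19, sig20 — 15 in total.
Values that change: src4, sig2, sig4, sig9, sig10, sig11, sig12, sig13, sig15, sig16, sig18, sig19.
Key observation: the cutoff stops propagation at sig6 — its inputs' values are unchanged, so it reuses its cache.

First evaluation (everything demanded from the output):
  sig2 = max2(-1, -5) = -1
  sig3 = sub(-6, -5) = -1
  sig4 = absv(-1) = 1
  sig5 = min2(1, -1) = -1
  sig6 = max2(-1, -1) = -1
  sig7 = max2(-1, -1) = -1
  sig8 = min2(-1, -1) = -1
  sig9 = sub(-1, -1) = 0
  sig10 = mul(-1, -1) = 1
  sig11 = min2(1, -1) = -1
  sig12 = max2(0, -1) = 0
  sig13 = max2(0, -1) = 0
  sig14 = min2(-1, 1) = -1
  sig15 = add(-1, 0) = -1
  sig16 = max2(0, -1) = 0
  sig17 = min2(-1, -1) = -1
  sig18 = min2(-1, -1) = -1
  sig19 = max2(-1, 0) = 0
  sig20 = min2(0, -1) = -1

Propagation after the edit:
  sig2: runs — src4 -1->7; result 7.
  sig4: runs — sig2 -1->7; result 7.
  sig5: runs — sig4 1->7; result -1 (same value as before).
  sig6: checked — values it read are unchanged (sig5 unchanged, sig3 unchanged); reused cached -1 without running.
  sig7: checked — values it read are unchanged (sig6 unchanged, sig5 unchanged); reused cached -1 without running.
  sig8: checked — values it read are unchanged (sig5 unchanged, sig3 unchanged); reused cached -1 without running.
  sig9: runs — sig2 -1->7; result 8.
  sig10: runs — sig2 -1->7; result -7.
  sig11: runs — sig10 1->-7; result -7.
  sig12: runs — sig9 0->8; result 8.
  sig13: runs — sig12 0->8; result 8.
  sig14: runs — sig4 1->7; result -1 (same value as before).
  sig15: runs — sig13 0->8; result 7.
  sig16: runs — sig13 0->8; sig15 -1->7; result 8.
  sig17: runs — sig15 -1->7; result -1 (same value as before).
  sig18: runs — sig11 -1->-7; result -7.
  sig19: runs — sig18 -1->-7; sig16 0->8; result 8.
  sig20: runs — sig19 0->8; result -1 (same value as before).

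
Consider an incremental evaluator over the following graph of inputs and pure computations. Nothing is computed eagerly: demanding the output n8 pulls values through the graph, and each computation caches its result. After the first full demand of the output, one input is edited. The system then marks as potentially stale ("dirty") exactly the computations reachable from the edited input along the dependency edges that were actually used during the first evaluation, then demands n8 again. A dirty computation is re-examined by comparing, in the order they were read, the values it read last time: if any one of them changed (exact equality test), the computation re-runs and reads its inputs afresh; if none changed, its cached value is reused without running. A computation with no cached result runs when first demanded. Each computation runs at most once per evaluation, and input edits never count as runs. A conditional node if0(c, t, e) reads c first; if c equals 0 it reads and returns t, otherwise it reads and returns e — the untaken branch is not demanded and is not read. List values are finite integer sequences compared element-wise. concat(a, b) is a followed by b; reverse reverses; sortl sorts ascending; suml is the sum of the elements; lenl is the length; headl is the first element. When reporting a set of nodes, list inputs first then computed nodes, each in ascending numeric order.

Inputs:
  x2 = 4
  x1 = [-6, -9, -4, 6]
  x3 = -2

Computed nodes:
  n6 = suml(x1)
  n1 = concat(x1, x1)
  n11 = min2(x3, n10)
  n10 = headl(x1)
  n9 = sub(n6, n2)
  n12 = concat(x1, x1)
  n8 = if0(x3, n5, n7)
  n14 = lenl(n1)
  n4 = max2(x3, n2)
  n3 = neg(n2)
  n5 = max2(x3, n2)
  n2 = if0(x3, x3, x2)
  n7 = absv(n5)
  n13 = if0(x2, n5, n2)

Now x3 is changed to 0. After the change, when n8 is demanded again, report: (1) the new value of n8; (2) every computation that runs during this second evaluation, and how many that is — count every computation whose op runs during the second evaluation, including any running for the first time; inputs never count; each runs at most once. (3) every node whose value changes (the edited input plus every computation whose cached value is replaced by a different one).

n8 now evaluates to 0.
Run set: n2, n5, n8 (3 run).
Changed values: x3, n2, n5, n8.
The important point: the flipped condition redirects demand; n7 is left stale, never re-checked.

Initial pass — values computed on the first demand:
  n2 = if0(x3=-2 -> else branch x2) = 4
  n5 = max2(-2, 4) = 4
  n7 = absv(4) = 4
  n8 = if0(x3=-2 -> else branch n7) = 4

Second demand — change propagation:
  n2: re-runs because x3 -2->0; new result 0.
  n5: re-runs because x3 -2->0; n2 4->0; new result 0.
  n7: dirty yet unreached — the second evaluation never asks for it.
  n8: re-runs because x3 -2->0; new result 0.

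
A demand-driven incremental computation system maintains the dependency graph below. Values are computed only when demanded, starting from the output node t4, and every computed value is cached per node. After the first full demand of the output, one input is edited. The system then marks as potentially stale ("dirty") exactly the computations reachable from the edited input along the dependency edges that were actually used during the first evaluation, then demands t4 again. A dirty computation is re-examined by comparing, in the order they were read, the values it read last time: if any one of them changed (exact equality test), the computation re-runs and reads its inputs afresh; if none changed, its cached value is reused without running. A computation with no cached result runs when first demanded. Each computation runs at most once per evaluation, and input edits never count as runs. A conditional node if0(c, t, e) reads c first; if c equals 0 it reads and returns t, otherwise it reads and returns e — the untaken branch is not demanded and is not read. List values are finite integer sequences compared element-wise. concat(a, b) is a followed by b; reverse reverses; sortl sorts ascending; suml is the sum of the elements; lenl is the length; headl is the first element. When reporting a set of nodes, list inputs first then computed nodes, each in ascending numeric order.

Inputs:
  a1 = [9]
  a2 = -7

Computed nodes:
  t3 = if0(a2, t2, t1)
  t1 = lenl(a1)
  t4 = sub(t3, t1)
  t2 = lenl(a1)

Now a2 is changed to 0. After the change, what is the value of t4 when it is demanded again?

First evaluation (everything demanded from the output):
  t1 = lenl([9]) = 1
  t3 = if0(a2=-7 -> else branch t1) = 1
  t4 = sub(1, 1) = 0

Propagation after the edit:
  t2: demanded for the first time — runs, produces 1.
  t3: runs — a2 -7->0; result 1 (same value as before).
  t4: checked — values it read are unchanged (t3 unchanged, t1 unchanged); reused cached 0 without running.

Key observation: a condition flipped, so demand reaches new nodes — t2 runs for the first time.

New value of t4: 0.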